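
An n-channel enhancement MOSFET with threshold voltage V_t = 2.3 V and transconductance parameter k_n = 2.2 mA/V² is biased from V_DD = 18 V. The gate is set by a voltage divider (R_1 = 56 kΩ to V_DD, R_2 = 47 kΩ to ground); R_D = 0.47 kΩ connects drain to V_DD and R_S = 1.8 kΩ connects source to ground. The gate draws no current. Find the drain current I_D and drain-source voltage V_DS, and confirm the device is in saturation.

I_D ≈ 2.5 mA, V_DS ≈ 12 V

V_G = V_DD·R_2/(R_1+R_2) = 18×47/103 = 8.21 V.
Assume saturation: I_D = (k_n/2)(V_GS − V_t)² with V_GS = V_G − I_D·R_S = 8.21 − 1.8·I_D.
Substituting gives 3.56·I_D² − 24.4·I_D + 38.5 = 0, with roots I_D = 2.46 or 4.4 mA.
The root I_D = 4.4 mA gives V_GS = 0.301 V ≤ V_t, so take I_D = 2.46 mA.
Then V_GS = 3.79 V and V_DS = V_DD − I_D(R_D+R_S) = 18 − 2.46×2.27 = 12.4 V.
Saturation requires V_DS ≥ V_GS − V_t = 1.49 V; 12.4 ≥ 1.49 ✓.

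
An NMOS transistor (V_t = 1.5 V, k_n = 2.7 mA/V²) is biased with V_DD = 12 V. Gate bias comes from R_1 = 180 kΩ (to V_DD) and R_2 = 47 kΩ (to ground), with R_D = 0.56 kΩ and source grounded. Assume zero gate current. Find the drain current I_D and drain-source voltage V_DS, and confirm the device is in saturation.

V_G = V_DD·R_2/(R_1+R_2) = 12×47/227 = 2.48 V. With the source grounded, V_GS = V_G = 2.48 V.
Assume saturation: I_D = (k_n/2)(V_GS − V_t)² = (2.7/2)×(2.48 − 1.5)² = 1.35×0.985² = 1.31 mA.
V_DS = V_DD − I_D·R_D = 12 − 1.31×0.56 = 11.3 V.
Saturation requires V_DS ≥ V_GS − V_t = 0.985 V; 11.3 ≥ 0.985 ✓.

I_D ≈ 1.3 mA, V_DS ≈ 11 V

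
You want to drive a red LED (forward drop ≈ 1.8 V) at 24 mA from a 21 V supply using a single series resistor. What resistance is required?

R ≈ 0.8 kΩ

The resistor drops V_S − V_D = 21 − 1.8 = 19.2 V at 24 mA.
R = 19.2 V / 24 mA = 0.8 kΩ.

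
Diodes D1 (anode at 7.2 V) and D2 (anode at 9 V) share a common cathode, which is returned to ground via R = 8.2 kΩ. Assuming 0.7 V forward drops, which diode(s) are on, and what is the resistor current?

Only D2 conducts; I_R ≈ 1 mA

Assume both conduct. Then node N would need to be at both 7.2−0.7 = 6.5 V and 9−0.7 = 8.3 V, which is impossible.
Assume only D2 conducts: V_N = 9 − 0.7 = 8.3 V, so I_R = 8.3/8.2 = 1.01 mA.
Check D1: its anode-to-cathode voltage is 7.2 − 8.3 = -1.1 V < 0.7 V, so it is off. The assumption is consistent.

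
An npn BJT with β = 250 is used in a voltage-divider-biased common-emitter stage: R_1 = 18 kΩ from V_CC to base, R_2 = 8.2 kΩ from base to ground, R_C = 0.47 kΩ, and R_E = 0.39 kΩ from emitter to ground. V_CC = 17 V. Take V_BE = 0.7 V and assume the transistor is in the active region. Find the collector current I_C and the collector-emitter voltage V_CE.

I_C ≈ 11 mA, V_CE ≈ 7.4 V

Thevenize the base divider: V_Th = V_CC·R_2/(R_1+R_2) = 17×8.2/26.2 = 5.32 V, R_Th = R_1‖R_2 = 5.63 kΩ.
Base-emitter loop: V_Th = I_B·R_Th + V_BE + (β+1)I_B·R_E, so I_B = (5.32 − 0.7) / (5.63 + 251×0.39) = 0.0446 mA.
I_C = β·I_B = 250×0.0446 = 11.2 mA, and I_E = (β+1)I_B = 11.2 mA.
V_CE = V_CC − I_C·R_C − I_E·R_E = 17 − 11.2×0.47 − 11.2×0.39 = 7.39 V.
V_CE = 7.39 V > 0.2 V confirms active-region operation.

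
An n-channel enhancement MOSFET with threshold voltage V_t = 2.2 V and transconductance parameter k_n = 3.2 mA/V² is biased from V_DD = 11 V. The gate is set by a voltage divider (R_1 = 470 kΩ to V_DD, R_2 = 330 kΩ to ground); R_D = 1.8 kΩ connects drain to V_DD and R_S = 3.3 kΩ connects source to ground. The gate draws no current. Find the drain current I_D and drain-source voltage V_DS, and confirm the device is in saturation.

V_G = V_DD·R_2/(R_1+R_2) = 11×330/800 = 4.54 V.
Assume saturation: I_D = (k_n/2)(V_GS − V_t)² with V_GS = V_G − I_D·R_S = 4.54 − 3.3·I_D.
Substituting gives 17.4·I_D² − 25.7·I_D + 8.74 = 0, with roots I_D = 0.533 or 0.941 mA.
The root I_D = 0.941 mA gives V_GS = 1.43 V ≤ V_t, so take I_D = 0.533 mA.
Then V_GS = 2.78 V and V_DS = V_DD − I_D(R_D+R_S) = 11 − 0.533×5.1 = 8.28 V.
Saturation requires V_DS ≥ V_GS − V_t = 0.577 V; 8.28 ≥ 0.577 ✓.

I_D ≈ 0.53 mA, V_DS ≈ 8.3 V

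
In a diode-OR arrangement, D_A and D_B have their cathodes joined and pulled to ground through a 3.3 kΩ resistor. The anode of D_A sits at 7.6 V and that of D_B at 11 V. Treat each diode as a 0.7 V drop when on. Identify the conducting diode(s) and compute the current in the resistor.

Assume both conduct. Then node N would need to be at both 7.6−0.7 = 6.9 V and 11−0.7 = 10.3 V, which is impossible.
Assume only D_B conducts: V_N = 11 − 0.7 = 10.3 V, so I_R = 10.3/3.3 = 3.12 mA.
Check D_A: its anode-to-cathode voltage is 7.6 − 10.3 = -2.7 V < 0.7 V, so it is off. The assumption is consistent.

Only D_B conducts; I_R ≈ 3.1 mA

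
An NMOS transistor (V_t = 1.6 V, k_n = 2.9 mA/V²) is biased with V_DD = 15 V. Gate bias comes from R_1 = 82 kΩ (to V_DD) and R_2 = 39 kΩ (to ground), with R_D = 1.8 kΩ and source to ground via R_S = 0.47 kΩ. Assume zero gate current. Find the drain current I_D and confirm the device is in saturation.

V_G = V_DD·R_2/(R_1+R_2) = 15×39/121 = 4.83 V.
Assume saturation: I_D = (k_n/2)(V_GS − V_t)² with V_GS = V_G − I_D·R_S = 4.83 − 0.47·I_D.
Substituting gives 0.32·I_D² − 5.41·I_D + 15.2 = 0, with roots I_D = 3.55 or 13.3 mA.
The root I_D = 13.3 mA gives V_GS = -1.43 V ≤ V_t, so take I_D = 3.55 mA.
Then V_GS = 3.17 V and V_DS = V_DD − I_D(R_D+R_S) = 15 − 3.55×2.27 = 6.94 V.
Saturation requires V_DS ≥ V_GS − V_t = 1.57 V; 6.94 ≥ 1.57 ✓.

I_D ≈ 3.6 mA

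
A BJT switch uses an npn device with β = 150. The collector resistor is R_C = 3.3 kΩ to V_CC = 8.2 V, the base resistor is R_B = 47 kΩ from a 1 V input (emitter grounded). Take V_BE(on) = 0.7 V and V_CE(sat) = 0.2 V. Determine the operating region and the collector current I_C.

Assume active. Base-emitter loop: I_B = (V_BB − V_BE)/R_B = (1 − 0.7)/47 = 0.00638 mA.
I_C = β·I_B = 150×0.00638 = 0.957 mA.
V_CE = V_CC − I_C·R_C = 8.2 − 0.957×3.3 = 5.04 V > V_CE(sat), so the active-region assumption holds.

active; I_C ≈ 0.96 mA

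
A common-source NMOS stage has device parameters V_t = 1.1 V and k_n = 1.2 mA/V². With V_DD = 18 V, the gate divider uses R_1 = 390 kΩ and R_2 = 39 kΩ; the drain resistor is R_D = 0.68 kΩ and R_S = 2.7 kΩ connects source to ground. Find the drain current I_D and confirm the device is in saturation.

I_D ≈ 0.071 mA

V_G = V_DD·R_2/(R_1+R_2) = 18×39/429 = 1.64 V.
Assume saturation: I_D = (k_n/2)(V_GS − V_t)² with V_GS = V_G − I_D·R_S = 1.64 − 2.7·I_D.
Substituting gives 4.37·I_D² − 2.74·I_D + 0.173 = 0, with roots I_D = 0.0711 or 0.555 mA.
The root I_D = 0.555 mA gives V_GS = 0.138 V ≤ V_t, so take I_D = 0.0711 mA.
Then V_GS = 1.44 V and V_DS = V_DD − I_D(R_D+R_S) = 18 − 0.0711×3.38 = 17.8 V.
Saturation requires V_DS ≥ V_GS − V_t = 0.344 V; 17.8 ≥ 0.344 ✓.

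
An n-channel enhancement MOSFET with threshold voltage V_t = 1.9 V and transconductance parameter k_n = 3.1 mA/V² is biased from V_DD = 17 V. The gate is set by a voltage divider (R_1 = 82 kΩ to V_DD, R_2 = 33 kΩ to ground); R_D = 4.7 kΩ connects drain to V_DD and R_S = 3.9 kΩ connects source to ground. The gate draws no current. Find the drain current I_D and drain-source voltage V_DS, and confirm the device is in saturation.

I_D ≈ 0.6 mA, V_DS ≈ 12 V

V_G = V_DD·R_2/(R_1+R_2) = 17×33/115 = 4.88 V.
Assume saturation: I_D = (k_n/2)(V_GS − V_t)² with V_GS = V_G − I_D·R_S = 4.88 − 3.9·I_D.
Substituting gives 23.6·I_D² − 37·I_D + 13.7 = 0, with roots I_D = 0.604 or 0.966 mA.
The root I_D = 0.966 mA gives V_GS = 1.11 V ≤ V_t, so take I_D = 0.604 mA.
Then V_GS = 2.52 V and V_DS = V_DD − I_D(R_D+R_S) = 17 − 0.604×8.6 = 11.8 V.
Saturation requires V_DS ≥ V_GS − V_t = 0.624 V; 11.8 ≥ 0.624 ✓.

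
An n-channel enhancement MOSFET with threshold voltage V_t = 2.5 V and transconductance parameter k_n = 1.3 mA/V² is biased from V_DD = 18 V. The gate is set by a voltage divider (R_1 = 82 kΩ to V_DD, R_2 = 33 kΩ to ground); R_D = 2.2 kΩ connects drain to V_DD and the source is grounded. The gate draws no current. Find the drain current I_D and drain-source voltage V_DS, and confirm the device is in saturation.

I_D ≈ 4.6 mA, V_DS ≈ 7.8 V

V_G = V_DD·R_2/(R_1+R_2) = 18×33/115 = 5.17 V. With the source grounded, V_GS = V_G = 5.17 V.
Assume saturation: I_D = (k_n/2)(V_GS − V_t)² = (1.3/2)×(5.17 − 2.5)² = 0.65×2.67² = 4.62 mA.
V_DS = V_DD − I_D·R_D = 18 − 4.62×2.2 = 7.84 V.
Saturation requires V_DS ≥ V_GS − V_t = 2.67 V; 7.84 ≥ 2.67 ✓.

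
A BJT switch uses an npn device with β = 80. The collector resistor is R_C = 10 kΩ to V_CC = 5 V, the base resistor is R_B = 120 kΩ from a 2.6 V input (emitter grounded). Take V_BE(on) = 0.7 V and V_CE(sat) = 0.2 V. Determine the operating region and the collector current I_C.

Assume active: I_B = (2.6 − 0.7)/120 = 0.0158 mA, giving I_C = β·I_B = 1.27 mA.
But then V_CE = 5 − 1.27×10 = -7.67 V < V_CE(sat) = 0.2 V — impossible in the active region.
So the transistor is saturated. With V_CE = 0.2 V, I_C = (V_CC − 0.2)/R_C = 4.8/10 = 0.48 mA.
Check: β·I_B = 1.27 mA > I_C = 0.48 mA, confirming saturation.

saturation; I_C ≈ 0.48 mA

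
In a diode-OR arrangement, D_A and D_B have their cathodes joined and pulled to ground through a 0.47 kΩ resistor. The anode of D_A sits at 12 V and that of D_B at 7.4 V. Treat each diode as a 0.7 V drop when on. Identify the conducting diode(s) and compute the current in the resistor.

Only D_A conducts; I_R ≈ 24 mA

Assume both conduct. Then node N would need to be at both 12−0.7 = 11.3 V and 7.4−0.7 = 6.7 V, which is impossible.
Assume only D_A conducts: V_N = 12 − 0.7 = 11.3 V, so I_R = 11.3/0.47 = 24 mA.
Check D_B: its anode-to-cathode voltage is 7.4 − 11.3 = -3.9 V < 0.7 V, so it is off. The assumption is consistent.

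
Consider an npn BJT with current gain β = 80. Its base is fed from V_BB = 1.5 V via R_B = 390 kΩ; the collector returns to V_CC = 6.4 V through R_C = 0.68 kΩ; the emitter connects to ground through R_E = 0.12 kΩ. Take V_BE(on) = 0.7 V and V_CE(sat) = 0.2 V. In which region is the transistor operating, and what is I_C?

active; I_C ≈ 0.16 mA

Assume active. Base-emitter loop: I_B = (V_BB − V_BE)/(R_B + (β+1)R_E) = (1.5 − 0.7)/(390 + 81×0.12) = 0.002 mA.
I_C = β·I_B = 80×0.002 = 0.16 mA.
V_CE = V_CC − I_C·R_C − I_E·R_E = 6.4 − 0.16×0.68 − 0.162×0.12 = 6.27 V > V_CE(sat), so the active-region assumption holds.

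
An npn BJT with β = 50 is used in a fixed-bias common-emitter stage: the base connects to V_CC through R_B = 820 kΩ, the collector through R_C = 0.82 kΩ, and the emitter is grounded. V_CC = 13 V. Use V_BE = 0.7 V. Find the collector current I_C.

Base loop: V_CC = I_B·R_B + V_BE, so I_B = (13 − 0.7)/820 kΩ = 0.015 mA.
In the active region I_C = β·I_B = 50 × 0.015 = 0.75 mA.
Collector loop: V_CE = V_CC − I_C·R_C = 13 − 0.75×0.82 = 12.4 V.
Since V_CE = 12.4 V > V_CE(sat) ≈ 0.2 V, the transistor is in the active region as assumed.

I_C ≈ 0.75 mA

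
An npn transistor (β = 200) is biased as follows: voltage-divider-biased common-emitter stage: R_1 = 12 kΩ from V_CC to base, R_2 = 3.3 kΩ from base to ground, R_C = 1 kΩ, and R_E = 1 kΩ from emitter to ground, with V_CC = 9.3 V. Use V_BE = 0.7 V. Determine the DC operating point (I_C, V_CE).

I_C ≈ 1.3 mA, V_CE ≈ 6.7 V

Thevenize the base divider: V_Th = V_CC·R_2/(R_1+R_2) = 9.3×3.3/15.3 = 2.01 V, R_Th = R_1‖R_2 = 2.59 kΩ.
Base-emitter loop: V_Th = I_B·R_Th + V_BE + (β+1)I_B·R_E, so I_B = (2.01 − 0.7) / (2.59 + 201×1) = 0.00641 mA.
I_C = β·I_B = 200×0.00641 = 1.28 mA, and I_E = (β+1)I_B = 1.29 mA.
V_CE = V_CC − I_C·R_C − I_E·R_E = 9.3 − 1.28×1 − 1.29×1 = 6.73 V.
V_CE = 6.73 V > 0.2 V confirms active-region operation.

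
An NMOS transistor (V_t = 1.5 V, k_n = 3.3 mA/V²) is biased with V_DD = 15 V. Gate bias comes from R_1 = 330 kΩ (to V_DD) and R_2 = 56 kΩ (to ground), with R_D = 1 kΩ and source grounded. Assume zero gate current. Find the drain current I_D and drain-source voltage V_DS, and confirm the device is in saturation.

V_G = V_DD·R_2/(R_1+R_2) = 15×56/386 = 2.18 V. With the source grounded, V_GS = V_G = 2.18 V.
Assume saturation: I_D = (k_n/2)(V_GS − V_t)² = (3.3/2)×(2.18 − 1.5)² = 1.65×0.676² = 0.754 mA.
V_DS = V_DD − I_D·R_D = 15 − 0.754×1 = 14.2 V.
Saturation requires V_DS ≥ V_GS − V_t = 0.676 V; 14.2 ≥ 0.676 ✓.

I_D ≈ 0.75 mA, V_DS ≈ 14 V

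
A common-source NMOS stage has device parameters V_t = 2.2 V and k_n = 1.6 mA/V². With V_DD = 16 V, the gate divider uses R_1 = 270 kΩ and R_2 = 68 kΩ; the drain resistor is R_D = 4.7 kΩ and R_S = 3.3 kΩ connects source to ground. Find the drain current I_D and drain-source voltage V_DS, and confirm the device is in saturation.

V_G = V_DD·R_2/(R_1+R_2) = 16×68/338 = 3.22 V.
Assume saturation: I_D = (k_n/2)(V_GS − V_t)² with V_GS = V_G − I_D·R_S = 3.22 − 3.3·I_D.
Substituting gives 8.71·I_D² − 6.38·I_D + 0.831 = 0, with roots I_D = 0.169 or 0.563 mA.
The root I_D = 0.563 mA gives V_GS = 1.36 V ≤ V_t, so take I_D = 0.169 mA.
Then V_GS = 2.66 V and V_DS = V_DD − I_D(R_D+R_S) = 16 − 0.169×8 = 14.6 V.
Saturation requires V_DS ≥ V_GS − V_t = 0.46 V; 14.6 ≥ 0.46 ✓.

I_D ≈ 0.17 mA, V_DS ≈ 15 V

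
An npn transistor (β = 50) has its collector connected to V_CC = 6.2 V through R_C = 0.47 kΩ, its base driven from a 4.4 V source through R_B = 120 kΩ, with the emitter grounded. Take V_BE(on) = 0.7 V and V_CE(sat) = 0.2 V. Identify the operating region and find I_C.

Assume active. Base-emitter loop: I_B = (V_BB − V_BE)/R_B = (4.4 − 0.7)/120 = 0.0308 mA.
I_C = β·I_B = 50×0.0308 = 1.54 mA.
V_CE = V_CC − I_C·R_C = 6.2 − 1.54×0.47 = 5.48 V > V_CE(sat), so the active-region assumption holds.

active; I_C ≈ 1.5 mA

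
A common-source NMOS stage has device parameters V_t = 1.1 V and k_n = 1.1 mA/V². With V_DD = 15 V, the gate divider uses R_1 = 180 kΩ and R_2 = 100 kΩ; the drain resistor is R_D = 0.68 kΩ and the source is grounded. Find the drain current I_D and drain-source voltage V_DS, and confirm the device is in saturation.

V_G = V_DD·R_2/(R_1+R_2) = 15×100/280 = 5.36 V. With the source grounded, V_GS = V_G = 5.36 V.
Assume saturation: I_D = (k_n/2)(V_GS − V_t)² = (1.1/2)×(5.36 − 1.1)² = 0.55×4.26² = 9.97 mA.
V_DS = V_DD − I_D·R_D = 15 − 9.97×0.68 = 8.22 V.
Saturation requires V_DS ≥ V_GS − V_t = 4.26 V; 8.22 ≥ 4.26 ✓.

I_D ≈ 10 mA, V_DS ≈ 8.2 V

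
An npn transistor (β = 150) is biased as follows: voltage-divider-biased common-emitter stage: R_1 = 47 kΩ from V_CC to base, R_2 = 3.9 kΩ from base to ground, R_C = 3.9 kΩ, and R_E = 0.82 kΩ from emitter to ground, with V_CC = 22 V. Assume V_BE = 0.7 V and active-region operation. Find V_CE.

Thevenize the base divider: V_Th = V_CC·R_2/(R_1+R_2) = 22×3.9/50.9 = 1.69 V, R_Th = R_1‖R_2 = 3.6 kΩ.
Base-emitter loop: V_Th = I_B·R_Th + V_BE + (β+1)I_B·R_E, so I_B = (1.69 − 0.7) / (3.6 + 151×0.82) = 0.00774 mA.
I_C = β·I_B = 150×0.00774 = 1.16 mA, and I_E = (β+1)I_B = 1.17 mA.
V_CE = V_CC − I_C·R_C − I_E·R_E = 22 − 1.16×3.9 − 1.17×0.82 = 16.5 V.
V_CE = 16.5 V > 0.2 V confirms active-region operation.

V_CE ≈ 17 V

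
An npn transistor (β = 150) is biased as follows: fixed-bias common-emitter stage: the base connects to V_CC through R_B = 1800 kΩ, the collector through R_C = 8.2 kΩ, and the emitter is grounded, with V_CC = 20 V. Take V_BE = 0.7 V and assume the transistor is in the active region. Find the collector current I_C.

I_C ≈ 1.6 mA

Base loop: V_CC = I_B·R_B + V_BE, so I_B = (20 − 0.7)/1800 kΩ = 0.0107 mA.
In the active region I_C = β·I_B = 150 × 0.0107 = 1.61 mA.
Collector loop: V_CE = V_CC − I_C·R_C = 20 − 1.61×8.2 = 6.81 V.
Since V_CE = 6.81 V > V_CE(sat) ≈ 0.2 V, the transistor is in the active region as assumed.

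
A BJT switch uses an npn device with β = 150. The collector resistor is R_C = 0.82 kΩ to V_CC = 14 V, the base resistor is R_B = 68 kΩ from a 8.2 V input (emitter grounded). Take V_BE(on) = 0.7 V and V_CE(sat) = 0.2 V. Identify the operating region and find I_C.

active; I_C ≈ 17 mA

Assume active. Base-emitter loop: I_B = (V_BB − V_BE)/R_B = (8.2 − 0.7)/68 = 0.11 mA.
I_C = β·I_B = 150×0.11 = 16.5 mA.
V_CE = V_CC − I_C·R_C = 14 − 16.5×0.82 = 0.434 V > V_CE(sat), so the active-region assumption holds.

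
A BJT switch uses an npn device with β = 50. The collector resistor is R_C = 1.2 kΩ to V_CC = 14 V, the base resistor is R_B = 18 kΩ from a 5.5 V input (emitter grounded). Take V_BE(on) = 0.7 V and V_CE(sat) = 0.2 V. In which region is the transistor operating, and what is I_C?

saturation; I_C ≈ 12 mA

Assume active: I_B = (5.5 − 0.7)/18 = 0.267 mA, giving I_C = β·I_B = 13.3 mA.
But then V_CE = 14 − 13.3×1.2 = -2 V < V_CE(sat) = 0.2 V — impossible in the active region.
So the transistor is saturated. With V_CE = 0.2 V, I_C = (V_CC − 0.2)/R_C = 13.8/1.2 = 11.5 mA.
Check: β·I_B = 13.3 mA > I_C = 11.5 mA, confirming saturation.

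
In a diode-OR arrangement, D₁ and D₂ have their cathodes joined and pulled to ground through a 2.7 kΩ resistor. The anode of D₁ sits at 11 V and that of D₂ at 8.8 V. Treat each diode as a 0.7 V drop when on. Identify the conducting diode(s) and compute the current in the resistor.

Only D₁ conducts; I_R ≈ 3.8 mA

Assume both conduct. Then node N would need to be at both 11−0.7 = 10.3 V and 8.8−0.7 = 8.1 V, which is impossible.
Assume only D₁ conducts: V_N = 11 − 0.7 = 10.3 V, so I_R = 10.3/2.7 = 3.81 mA.
Check D₂: its anode-to-cathode voltage is 8.8 − 10.3 = -1.5 V < 0.7 V, so it is off. The assumption is consistent.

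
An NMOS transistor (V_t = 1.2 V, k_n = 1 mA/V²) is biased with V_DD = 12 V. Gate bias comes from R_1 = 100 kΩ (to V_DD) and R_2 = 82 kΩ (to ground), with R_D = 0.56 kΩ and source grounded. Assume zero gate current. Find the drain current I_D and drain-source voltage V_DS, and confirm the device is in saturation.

I_D ≈ 8.8 mA, V_DS ≈ 7 V

V_G = V_DD·R_2/(R_1+R_2) = 12×82/182 = 5.41 V. With the source grounded, V_GS = V_G = 5.41 V.
Assume saturation: I_D = (k_n/2)(V_GS − V_t)² = (1/2)×(5.41 − 1.2)² = 0.5×4.21² = 8.85 mA.
V_DS = V_DD − I_D·R_D = 12 − 8.85×0.56 = 7.05 V.
Saturation requires V_DS ≥ V_GS − V_t = 4.21 V; 7.05 ≥ 4.21 ✓.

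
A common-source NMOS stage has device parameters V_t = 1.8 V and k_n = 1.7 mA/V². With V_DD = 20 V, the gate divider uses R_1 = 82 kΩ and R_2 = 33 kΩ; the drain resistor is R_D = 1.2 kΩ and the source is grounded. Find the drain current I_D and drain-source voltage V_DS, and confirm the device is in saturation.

I_D ≈ 13 mA, V_DS ≈ 4.2 V

V_G = V_DD·R_2/(R_1+R_2) = 20×33/115 = 5.74 V. With the source grounded, V_GS = V_G = 5.74 V.
Assume saturation: I_D = (k_n/2)(V_GS − V_t)² = (1.7/2)×(5.74 − 1.8)² = 0.85×3.94² = 13.2 mA.
V_DS = V_DD − I_D·R_D = 20 − 13.2×1.2 = 4.17 V.
Saturation requires V_DS ≥ V_GS − V_t = 3.94 V; 4.17 ≥ 3.94 ✓.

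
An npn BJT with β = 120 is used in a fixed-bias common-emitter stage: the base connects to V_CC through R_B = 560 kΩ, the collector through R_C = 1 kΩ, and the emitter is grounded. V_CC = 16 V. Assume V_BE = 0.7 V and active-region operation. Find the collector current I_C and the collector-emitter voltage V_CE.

I_C ≈ 3.3 mA, V_CE ≈ 13 V

Base loop: V_CC = I_B·R_B + V_BE, so I_B = (16 − 0.7)/560 kΩ = 0.0273 mA.
In the active region I_C = β·I_B = 120 × 0.0273 = 3.28 mA.
Collector loop: V_CE = V_CC − I_C·R_C = 16 − 3.28×1 = 12.7 V.
Since V_CE = 12.7 V > V_CE(sat) ≈ 0.2 V, the transistor is in the active region as assumed.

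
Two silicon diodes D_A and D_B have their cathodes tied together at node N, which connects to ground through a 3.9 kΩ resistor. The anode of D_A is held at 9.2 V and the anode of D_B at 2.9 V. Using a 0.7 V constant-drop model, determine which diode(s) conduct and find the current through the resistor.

Assume both conduct. Then node N would need to be at both 9.2−0.7 = 8.5 V and 2.9−0.7 = 2.2 V, which is impossible.
Assume only D_A conducts: V_N = 9.2 − 0.7 = 8.5 V, so I_R = 8.5/3.9 = 2.18 mA.
Check D_B: its anode-to-cathode voltage is 2.9 − 8.5 = -5.6 V < 0.7 V, so it is off. The assumption is consistent.

Only D_A conducts; I_R ≈ 2.2 mA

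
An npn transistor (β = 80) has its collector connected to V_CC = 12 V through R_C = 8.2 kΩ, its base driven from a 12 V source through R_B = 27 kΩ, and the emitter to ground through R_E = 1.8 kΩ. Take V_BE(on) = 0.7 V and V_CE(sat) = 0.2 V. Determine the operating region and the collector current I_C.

Assume active: I_B = (12 − 0.7)/(27 + 81×1.8) = 0.0654 mA, I_C = β·I_B = 5.23 mA.
Then V_CE = 12 − 5.23×8.2 − 5.3×1.8 = -40.4 V < 0.2 V — the active assumption fails.
Re-solve with V_CE = 0.2 V. KCL at the emitter: V_E/R_E = (V_BB−0.7−V_E)/R_B + (V_CC−0.2−V_E)/R_C, giving V_E = 2.6 V.
I_C = (V_CC − 0.2 − V_E)/R_C = (11.8 − 2.6)/8.2 = 1.12 mA.
Check: I_B = (11.3 − 2.6)/27 = 0.322 mA, and β·I_B = 25.8 mA > I_C, confirming saturation.

saturation; I_C ≈ 1.1 mA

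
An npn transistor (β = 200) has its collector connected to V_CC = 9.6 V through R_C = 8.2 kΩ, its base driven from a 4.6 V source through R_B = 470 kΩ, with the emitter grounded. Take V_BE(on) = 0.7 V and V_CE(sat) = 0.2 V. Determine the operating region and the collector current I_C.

Assume active: I_B = (4.6 − 0.7)/470 = 0.0083 mA, giving I_C = β·I_B = 1.66 mA.
But then V_CE = 9.6 − 1.66×8.2 = -4.01 V < V_CE(sat) = 0.2 V — impossible in the active region.
So the transistor is saturated. With V_CE = 0.2 V, I_C = (V_CC − 0.2)/R_C = 9.4/8.2 = 1.15 mA.
Check: β·I_B = 1.66 mA > I_C = 1.15 mA, confirming saturation.

saturation; I_C ≈ 1.1 mA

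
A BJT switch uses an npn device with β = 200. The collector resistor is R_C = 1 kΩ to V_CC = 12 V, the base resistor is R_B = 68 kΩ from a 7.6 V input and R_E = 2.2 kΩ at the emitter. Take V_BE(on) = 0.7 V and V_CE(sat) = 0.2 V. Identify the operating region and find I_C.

Assume active. Base-emitter loop: I_B = (V_BB − V_BE)/(R_B + (β+1)R_E) = (7.6 − 0.7)/(68 + 201×2.2) = 0.0135 mA.
I_C = β·I_B = 200×0.0135 = 2.7 mA.
V_CE = V_CC − I_C·R_C − I_E·R_E = 12 − 2.7×1 − 2.72×2.2 = 3.31 V > V_CE(sat), so the active-region assumption holds.

active; I_C ≈ 2.7 mA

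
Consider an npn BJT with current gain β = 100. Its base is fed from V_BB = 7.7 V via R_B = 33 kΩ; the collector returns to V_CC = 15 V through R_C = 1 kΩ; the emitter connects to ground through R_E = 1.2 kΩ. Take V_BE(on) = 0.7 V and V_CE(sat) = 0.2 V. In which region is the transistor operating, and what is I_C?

active; I_C ≈ 4.5 mA

Assume active. Base-emitter loop: I_B = (V_BB − V_BE)/(R_B + (β+1)R_E) = (7.7 − 0.7)/(33 + 101×1.2) = 0.0454 mA.
I_C = β·I_B = 100×0.0454 = 4.54 mA.
V_CE = V_CC − I_C·R_C − I_E·R_E = 15 − 4.54×1 − 4.58×1.2 = 4.96 V > V_CE(sat), so the active-region assumption holds.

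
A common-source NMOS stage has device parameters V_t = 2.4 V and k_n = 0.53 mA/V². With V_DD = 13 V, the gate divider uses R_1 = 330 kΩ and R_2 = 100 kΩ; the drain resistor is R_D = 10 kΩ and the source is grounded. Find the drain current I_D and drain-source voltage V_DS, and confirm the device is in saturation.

V_G = V_DD·R_2/(R_1+R_2) = 13×100/430 = 3.02 V. With the source grounded, V_GS = V_G = 3.02 V.
Assume saturation: I_D = (k_n/2)(V_GS − V_t)² = (0.53/2)×(3.02 − 2.4)² = 0.265×0.623² = 0.103 mA.
V_DS = V_DD − I_D·R_D = 13 − 0.103×10 = 12 V.
Saturation requires V_DS ≥ V_GS − V_t = 0.623 V; 12 ≥ 0.623 ✓.

I_D ≈ 0.1 mA, V_DS ≈ 12 V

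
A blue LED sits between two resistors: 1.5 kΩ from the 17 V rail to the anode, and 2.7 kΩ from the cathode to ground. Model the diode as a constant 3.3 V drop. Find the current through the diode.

The two resistors are in series with the diode, so KVL gives 17 = I·1.5 + 3.3 + I·2.7.
I = (17 − 3.3) / (1.5 + 2.7) kΩ = 13.7 / 4.2 = 3.26 mA.

I ≈ 3.3 mA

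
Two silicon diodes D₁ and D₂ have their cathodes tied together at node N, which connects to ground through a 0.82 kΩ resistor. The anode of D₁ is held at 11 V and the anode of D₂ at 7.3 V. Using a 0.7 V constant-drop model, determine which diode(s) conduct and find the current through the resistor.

Assume both conduct. Then node N would need to be at both 11−0.7 = 10.3 V and 7.3−0.7 = 6.6 V, which is impossible.
Assume only D₁ conducts: V_N = 11 − 0.7 = 10.3 V, so I_R = 10.3/0.82 = 12.6 mA.
Check D₂: its anode-to-cathode voltage is 7.3 − 10.3 = -3 V < 0.7 V, so it is off. The assumption is consistent.

Only D₁ conducts; I_R ≈ 13 mA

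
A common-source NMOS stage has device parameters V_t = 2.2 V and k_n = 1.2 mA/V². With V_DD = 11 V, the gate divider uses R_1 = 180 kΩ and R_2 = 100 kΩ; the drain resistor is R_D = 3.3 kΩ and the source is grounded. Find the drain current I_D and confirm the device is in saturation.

V_G = V_DD·R_2/(R_1+R_2) = 11×100/280 = 3.93 V. With the source grounded, V_GS = V_G = 3.93 V.
Assume saturation: I_D = (k_n/2)(V_GS − V_t)² = (1.2/2)×(3.93 − 2.2)² = 0.6×1.73² = 1.79 mA.
V_DS = V_DD − I_D·R_D = 11 − 1.79×3.3 = 5.08 V.
Saturation requires V_DS ≥ V_GS − V_t = 1.73 V; 5.08 ≥ 1.73 ✓.

I_D ≈ 1.8 mA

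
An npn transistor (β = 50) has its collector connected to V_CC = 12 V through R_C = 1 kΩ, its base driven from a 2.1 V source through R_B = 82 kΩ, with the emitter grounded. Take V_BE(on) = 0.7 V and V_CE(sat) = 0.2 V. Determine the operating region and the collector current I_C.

active; I_C ≈ 0.85 mA

Assume active. Base-emitter loop: I_B = (V_BB − V_BE)/R_B = (2.1 − 0.7)/82 = 0.0171 mA.
I_C = β·I_B = 50×0.0171 = 0.854 mA.
V_CE = V_CC − I_C·R_C = 12 − 0.854×1 = 11.1 V > V_CE(sat), so the active-region assumption holds.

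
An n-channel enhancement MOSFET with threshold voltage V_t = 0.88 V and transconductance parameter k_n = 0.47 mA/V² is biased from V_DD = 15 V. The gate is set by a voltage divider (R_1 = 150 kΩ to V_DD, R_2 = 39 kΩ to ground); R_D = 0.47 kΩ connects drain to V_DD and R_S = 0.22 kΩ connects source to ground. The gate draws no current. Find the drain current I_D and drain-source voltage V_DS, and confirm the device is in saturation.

I_D ≈ 0.95 mA, V_DS ≈ 14 V

V_G = V_DD·R_2/(R_1+R_2) = 15×39/189 = 3.1 V.
Assume saturation: I_D = (k_n/2)(V_GS − V_t)² with V_GS = V_G − I_D·R_S = 3.1 − 0.22·I_D.
Substituting gives 0.0114·I_D² − 1.23·I_D + 1.15 = 0, with roots I_D = 0.947 or 107 mA.
The root I_D = 107 mA gives V_GS = -20.5 V ≤ V_t, so take I_D = 0.947 mA.
Then V_GS = 2.89 V and V_DS = V_DD − I_D(R_D+R_S) = 15 − 0.947×0.69 = 14.3 V.
Saturation requires V_DS ≥ V_GS − V_t = 2.01 V; 14.3 ≥ 2.01 ✓.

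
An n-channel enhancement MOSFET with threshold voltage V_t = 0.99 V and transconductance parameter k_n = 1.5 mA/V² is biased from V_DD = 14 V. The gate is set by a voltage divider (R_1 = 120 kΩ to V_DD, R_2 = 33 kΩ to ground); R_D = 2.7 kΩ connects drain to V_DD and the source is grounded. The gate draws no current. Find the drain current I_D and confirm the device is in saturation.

I_D ≈ 3.1 mA

V_G = V_DD·R_2/(R_1+R_2) = 14×33/153 = 3.02 V. With the source grounded, V_GS = V_G = 3.02 V.
Assume saturation: I_D = (k_n/2)(V_GS − V_t)² = (1.5/2)×(3.02 − 0.99)² = 0.75×2.03² = 3.09 mA.
V_DS = V_DD − I_D·R_D = 14 − 3.09×2.7 = 5.66 V.
Saturation requires V_DS ≥ V_GS − V_t = 2.03 V; 5.66 ≥ 2.03 ✓.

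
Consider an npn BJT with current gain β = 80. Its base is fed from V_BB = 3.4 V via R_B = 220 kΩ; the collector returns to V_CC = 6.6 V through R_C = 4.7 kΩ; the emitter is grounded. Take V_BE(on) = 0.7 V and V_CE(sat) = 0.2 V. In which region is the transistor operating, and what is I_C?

active; I_C ≈ 0.98 mA

Assume active. Base-emitter loop: I_B = (V_BB − V_BE)/R_B = (3.4 − 0.7)/220 = 0.0123 mA.
I_C = β·I_B = 80×0.0123 = 0.982 mA.
V_CE = V_CC − I_C·R_C = 6.6 − 0.982×4.7 = 1.99 V > V_CE(sat), so the active-region assumption holds.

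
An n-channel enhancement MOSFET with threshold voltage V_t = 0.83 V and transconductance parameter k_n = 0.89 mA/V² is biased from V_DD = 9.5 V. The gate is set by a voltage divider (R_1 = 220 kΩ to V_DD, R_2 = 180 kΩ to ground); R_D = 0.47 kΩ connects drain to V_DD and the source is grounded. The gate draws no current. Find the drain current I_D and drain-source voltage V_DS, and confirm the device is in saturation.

V_G = V_DD·R_2/(R_1+R_2) = 9.5×180/400 = 4.28 V. With the source grounded, V_GS = V_G = 4.28 V.
Assume saturation: I_D = (k_n/2)(V_GS − V_t)² = (0.89/2)×(4.28 − 0.83)² = 0.445×3.45² = 5.28 mA.
V_DS = V_DD − I_D·R_D = 9.5 − 5.28×0.47 = 7.02 V.
Saturation requires V_DS ≥ V_GS − V_t = 3.45 V; 7.02 ≥ 3.45 ✓.

I_D ≈ 5.3 mA, V_DS ≈ 7 V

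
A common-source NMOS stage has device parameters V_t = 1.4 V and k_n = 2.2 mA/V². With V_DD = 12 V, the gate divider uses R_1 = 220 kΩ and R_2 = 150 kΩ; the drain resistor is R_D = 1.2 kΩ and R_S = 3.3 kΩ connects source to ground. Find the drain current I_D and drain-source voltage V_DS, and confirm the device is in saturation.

I_D ≈ 0.79 mA, V_DS ≈ 8.4 V

V_G = V_DD·R_2/(R_1+R_2) = 12×150/370 = 4.86 V.
Assume saturation: I_D = (k_n/2)(V_GS − V_t)² with V_GS = V_G − I_D·R_S = 4.86 − 3.3·I_D.
Substituting gives 12·I_D² − 26.2·I_D + 13.2 = 0, with roots I_D = 0.793 or 1.39 mA.
The root I_D = 1.39 mA gives V_GS = 0.276 V ≤ V_t, so take I_D = 0.793 mA.
Then V_GS = 2.25 V and V_DS = V_DD − I_D(R_D+R_S) = 12 − 0.793×4.5 = 8.43 V.
Saturation requires V_DS ≥ V_GS − V_t = 0.849 V; 8.43 ≥ 0.849 ✓.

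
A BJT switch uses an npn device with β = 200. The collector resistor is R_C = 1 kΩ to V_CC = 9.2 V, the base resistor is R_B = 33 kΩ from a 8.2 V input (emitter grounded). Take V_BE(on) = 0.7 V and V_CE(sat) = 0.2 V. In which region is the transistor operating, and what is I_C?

saturation; I_C ≈ 9 mA

Assume active: I_B = (8.2 − 0.7)/33 = 0.227 mA, giving I_C = β·I_B = 45.5 mA.
But then V_CE = 9.2 − 45.5×1 = -36.3 V < V_CE(sat) = 0.2 V — impossible in the active region.
So the transistor is saturated. With V_CE = 0.2 V, I_C = (V_CC − 0.2)/R_C = 9/1 = 9 mA.
Check: β·I_B = 45.5 mA > I_C = 9 mA, confirming saturation.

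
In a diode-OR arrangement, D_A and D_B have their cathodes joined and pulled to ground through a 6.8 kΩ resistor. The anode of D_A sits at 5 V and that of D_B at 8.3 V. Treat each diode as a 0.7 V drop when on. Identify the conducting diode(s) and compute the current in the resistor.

Only D_B conducts; I_R ≈ 1.1 mA

Assume both conduct. Then node N would need to be at both 5−0.7 = 4.3 V and 8.3−0.7 = 7.6 V, which is impossible.
Assume only D_B conducts: V_N = 8.3 − 0.7 = 7.6 V, so I_R = 7.6/6.8 = 1.12 mA.
Check D_A: its anode-to-cathode voltage is 5 − 7.6 = -2.6 V < 0.7 V, so it is off. The assumption is consistent.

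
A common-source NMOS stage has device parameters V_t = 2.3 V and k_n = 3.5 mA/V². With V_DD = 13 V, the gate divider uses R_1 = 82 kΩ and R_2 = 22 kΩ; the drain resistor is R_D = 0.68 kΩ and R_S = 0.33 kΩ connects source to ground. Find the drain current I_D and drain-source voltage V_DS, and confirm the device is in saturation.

V_G = V_DD·R_2/(R_1+R_2) = 13×22/104 = 2.75 V.
Assume saturation: I_D = (k_n/2)(V_GS − V_t)² with V_GS = V_G − I_D·R_S = 2.75 − 0.33·I_D.
Substituting gives 0.191·I_D² − 1.52·I_D + 0.354 = 0, with roots I_D = 0.24 or 7.73 mA.
The root I_D = 7.73 mA gives V_GS = 0.198 V ≤ V_t, so take I_D = 0.24 mA.
Then V_GS = 2.67 V and V_DS = V_DD − I_D(R_D+R_S) = 13 − 0.24×1.01 = 12.8 V.
Saturation requires V_DS ≥ V_GS − V_t = 0.371 V; 12.8 ≥ 0.371 ✓.

I_D ≈ 0.24 mA, V_DS ≈ 13 V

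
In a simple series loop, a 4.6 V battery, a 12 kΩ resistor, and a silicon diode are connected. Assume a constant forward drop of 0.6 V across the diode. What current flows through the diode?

KVL around the loop: 4.6 = V_D + I·R = 0.6 + I × 12 kΩ.
So I = (4.6 − 0.6) / 12 kΩ = 4 / 12 = 0.333 mA.

I ≈ 0.33 mA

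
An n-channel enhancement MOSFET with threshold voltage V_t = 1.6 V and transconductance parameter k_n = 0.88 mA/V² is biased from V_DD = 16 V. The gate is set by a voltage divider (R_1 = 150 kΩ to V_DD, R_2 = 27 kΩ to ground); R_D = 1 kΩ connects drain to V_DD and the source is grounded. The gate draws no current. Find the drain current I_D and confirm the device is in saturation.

I_D ≈ 0.31 mA

V_G = V_DD·R_2/(R_1+R_2) = 16×27/177 = 2.44 V. With the source grounded, V_GS = V_G = 2.44 V.
Assume saturation: I_D = (k_n/2)(V_GS − V_t)² = (0.88/2)×(2.44 − 1.6)² = 0.44×0.841² = 0.311 mA.
V_DS = V_DD − I_D·R_D = 16 − 0.311×1 = 15.7 V.
Saturation requires V_DS ≥ V_GS − V_t = 0.841 V; 15.7 ≥ 0.841 ✓.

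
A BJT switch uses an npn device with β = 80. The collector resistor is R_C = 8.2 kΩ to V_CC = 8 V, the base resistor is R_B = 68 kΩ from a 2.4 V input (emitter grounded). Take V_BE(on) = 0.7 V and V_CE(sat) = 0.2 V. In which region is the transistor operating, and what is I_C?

Assume active: I_B = (2.4 − 0.7)/68 = 0.025 mA, giving I_C = β·I_B = 2 mA.
But then V_CE = 8 − 2×8.2 = -8.4 V < V_CE(sat) = 0.2 V — impossible in the active region.
So the transistor is saturated. With V_CE = 0.2 V, I_C = (V_CC − 0.2)/R_C = 7.8/8.2 = 0.951 mA.
Check: β·I_B = 2 mA > I_C = 0.951 mA, confirming saturation.

saturation; I_C ≈ 0.95 mA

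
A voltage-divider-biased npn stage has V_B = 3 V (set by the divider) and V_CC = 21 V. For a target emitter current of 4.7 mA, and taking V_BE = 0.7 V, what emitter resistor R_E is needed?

R_E ≈ 0.49 kΩ

V_E = V_B − V_BE = 3 − 0.7 = 2.3 V.
R_E = V_E / I_E = 2.3 / 4.7 = 0.489 kΩ.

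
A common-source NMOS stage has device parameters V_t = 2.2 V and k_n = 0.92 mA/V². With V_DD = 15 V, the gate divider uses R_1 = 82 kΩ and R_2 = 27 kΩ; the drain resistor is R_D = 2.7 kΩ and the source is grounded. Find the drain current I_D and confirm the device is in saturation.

I_D ≈ 1.1 mA

V_G = V_DD·R_2/(R_1+R_2) = 15×27/109 = 3.72 V. With the source grounded, V_GS = V_G = 3.72 V.
Assume saturation: I_D = (k_n/2)(V_GS − V_t)² = (0.92/2)×(3.72 − 2.2)² = 0.46×1.52² = 1.06 mA.
V_DS = V_DD − I_D·R_D = 15 − 1.06×2.7 = 12.1 V.
Saturation requires V_DS ≥ V_GS − V_t = 1.52 V; 12.1 ≥ 1.52 ✓.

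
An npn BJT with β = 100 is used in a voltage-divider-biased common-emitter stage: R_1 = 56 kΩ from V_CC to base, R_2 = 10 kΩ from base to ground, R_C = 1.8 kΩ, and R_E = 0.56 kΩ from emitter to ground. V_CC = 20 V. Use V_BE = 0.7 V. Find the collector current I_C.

I_C ≈ 3.6 mA

Thevenize the base divider: V_Th = V_CC·R_2/(R_1+R_2) = 20×10/66 = 3.03 V, R_Th = R_1‖R_2 = 8.48 kΩ.
Base-emitter loop: V_Th = I_B·R_Th + V_BE + (β+1)I_B·R_E, so I_B = (3.03 − 0.7) / (8.48 + 101×0.56) = 0.0358 mA.
I_C = β·I_B = 100×0.0358 = 3.58 mA, and I_E = (β+1)I_B = 3.62 mA.
V_CE = V_CC − I_C·R_C − I_E·R_E = 20 − 3.58×1.8 − 3.62×0.56 = 11.5 V.
V_CE = 11.5 V > 0.2 V confirms active-region operation.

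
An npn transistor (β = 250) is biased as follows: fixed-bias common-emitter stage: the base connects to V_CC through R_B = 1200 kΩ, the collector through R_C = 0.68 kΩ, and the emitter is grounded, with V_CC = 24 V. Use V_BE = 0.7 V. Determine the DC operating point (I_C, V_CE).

Base loop: V_CC = I_B·R_B + V_BE, so I_B = (24 − 0.7)/1200 kΩ = 0.0194 mA.
In the active region I_C = β·I_B = 250 × 0.0194 = 4.85 mA.
Collector loop: V_CE = V_CC − I_C·R_C = 24 − 4.85×0.68 = 20.7 V.
Since V_CE = 20.7 V > V_CE(sat) ≈ 0.2 V, the transistor is in the active region as assumed.

I_C ≈ 4.9 mA, V_CE ≈ 21 V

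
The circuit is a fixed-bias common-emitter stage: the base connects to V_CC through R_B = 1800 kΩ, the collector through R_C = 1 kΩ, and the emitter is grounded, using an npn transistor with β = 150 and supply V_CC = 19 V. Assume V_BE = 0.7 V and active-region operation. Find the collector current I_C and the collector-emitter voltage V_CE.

Base loop: V_CC = I_B·R_B + V_BE, so I_B = (19 − 0.7)/1800 kΩ = 0.0102 mA.
In the active region I_C = β·I_B = 150 × 0.0102 = 1.53 mA.
Collector loop: V_CE = V_CC − I_C·R_C = 19 − 1.53×1 = 17.5 V.
Since V_CE = 17.5 V > V_CE(sat) ≈ 0.2 V, the transistor is in the active region as assumed.

I_C ≈ 1.5 mA, V_CE ≈ 17 V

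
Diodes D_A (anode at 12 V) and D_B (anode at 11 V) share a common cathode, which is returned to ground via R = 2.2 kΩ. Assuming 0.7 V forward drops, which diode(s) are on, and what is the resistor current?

Only D_A conducts; I_R ≈ 5.1 mA

Assume both conduct. Then node N would need to be at both 12−0.7 = 11.3 V and 11−0.7 = 10.3 V, which is impossible.
Assume only D_A conducts: V_N = 12 − 0.7 = 11.3 V, so I_R = 11.3/2.2 = 5.14 mA.
Check D_B: its anode-to-cathode voltage is 11 − 11.3 = -0.3 V < 0.7 V, so it is off. The assumption is consistent.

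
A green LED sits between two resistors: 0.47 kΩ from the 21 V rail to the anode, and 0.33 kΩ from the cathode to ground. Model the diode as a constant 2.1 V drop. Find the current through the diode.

The two resistors are in series with the diode, so KVL gives 21 = I·0.47 + 2.1 + I·0.33.
I = (21 − 2.1) / (0.47 + 0.33) kΩ = 18.9 / 0.8 = 23.6 mA.

I ≈ 24 mA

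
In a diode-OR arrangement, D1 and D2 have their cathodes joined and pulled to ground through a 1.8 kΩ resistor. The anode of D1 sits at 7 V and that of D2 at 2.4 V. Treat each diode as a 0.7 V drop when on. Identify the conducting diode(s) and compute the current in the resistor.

Only D1 conducts; I_R ≈ 3.5 mA

Assume both conduct. Then node N would need to be at both 7−0.7 = 6.3 V and 2.4−0.7 = 1.7 V, which is impossible.
Assume only D1 conducts: V_N = 7 − 0.7 = 6.3 V, so I_R = 6.3/1.8 = 3.5 mA.
Check D2: its anode-to-cathode voltage is 2.4 − 6.3 = -3.9 V < 0.7 V, so it is off. The assumption is consistent.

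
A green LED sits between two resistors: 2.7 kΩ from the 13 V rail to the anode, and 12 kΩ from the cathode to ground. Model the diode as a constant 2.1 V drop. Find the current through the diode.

I ≈ 0.74 mA

The two resistors are in series with the diode, so KVL gives 13 = I·2.7 + 2.1 + I·12.
I = (13 − 2.1) / (2.7 + 12) kΩ = 10.9 / 14.7 = 0.741 mA.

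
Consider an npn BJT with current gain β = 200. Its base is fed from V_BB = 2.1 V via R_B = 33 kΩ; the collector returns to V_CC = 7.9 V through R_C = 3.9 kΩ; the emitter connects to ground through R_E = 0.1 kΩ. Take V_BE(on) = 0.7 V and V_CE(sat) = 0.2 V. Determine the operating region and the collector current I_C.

saturation; I_C ≈ 1.9 mA

Assume active: I_B = (2.1 − 0.7)/(33 + 201×0.1) = 0.0264 mA, I_C = β·I_B = 5.27 mA.
Then V_CE = 7.9 − 5.27×3.9 − 5.3×0.1 = -13.2 V < 0.2 V — the active assumption fails.
Re-solve with V_CE = 0.2 V. KCL at the emitter: V_E/R_E = (V_BB−0.7−V_E)/R_B + (V_CC−0.2−V_E)/R_C, giving V_E = 0.196 V.
I_C = (V_CC − 0.2 − V_E)/R_C = (7.7 − 0.196)/3.9 = 1.92 mA.
Check: I_B = (1.4 − 0.196)/33 = 0.0365 mA, and β·I_B = 7.3 mA > I_C, confirming saturation.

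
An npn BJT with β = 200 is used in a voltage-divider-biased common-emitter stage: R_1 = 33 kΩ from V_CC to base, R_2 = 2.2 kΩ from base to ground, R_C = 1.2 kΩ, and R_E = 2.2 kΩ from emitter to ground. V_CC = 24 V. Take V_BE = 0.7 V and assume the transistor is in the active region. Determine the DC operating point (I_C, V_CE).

I_C ≈ 0.36 mA, V_CE ≈ 23 V

Thevenize the base divider: V_Th = V_CC·R_2/(R_1+R_2) = 24×2.2/35.2 = 1.5 V, R_Th = R_1‖R_2 = 2.06 kΩ.
Base-emitter loop: V_Th = I_B·R_Th + V_BE + (β+1)I_B·R_E, so I_B = (1.5 − 0.7) / (2.06 + 201×2.2) = 0.0018 mA.
I_C = β·I_B = 200×0.0018 = 0.36 mA, and I_E = (β+1)I_B = 0.362 mA.
V_CE = V_CC − I_C·R_C − I_E·R_E = 24 − 0.36×1.2 − 0.362×2.2 = 22.8 V.
V_CE = 22.8 V > 0.2 V confirms active-region operation.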